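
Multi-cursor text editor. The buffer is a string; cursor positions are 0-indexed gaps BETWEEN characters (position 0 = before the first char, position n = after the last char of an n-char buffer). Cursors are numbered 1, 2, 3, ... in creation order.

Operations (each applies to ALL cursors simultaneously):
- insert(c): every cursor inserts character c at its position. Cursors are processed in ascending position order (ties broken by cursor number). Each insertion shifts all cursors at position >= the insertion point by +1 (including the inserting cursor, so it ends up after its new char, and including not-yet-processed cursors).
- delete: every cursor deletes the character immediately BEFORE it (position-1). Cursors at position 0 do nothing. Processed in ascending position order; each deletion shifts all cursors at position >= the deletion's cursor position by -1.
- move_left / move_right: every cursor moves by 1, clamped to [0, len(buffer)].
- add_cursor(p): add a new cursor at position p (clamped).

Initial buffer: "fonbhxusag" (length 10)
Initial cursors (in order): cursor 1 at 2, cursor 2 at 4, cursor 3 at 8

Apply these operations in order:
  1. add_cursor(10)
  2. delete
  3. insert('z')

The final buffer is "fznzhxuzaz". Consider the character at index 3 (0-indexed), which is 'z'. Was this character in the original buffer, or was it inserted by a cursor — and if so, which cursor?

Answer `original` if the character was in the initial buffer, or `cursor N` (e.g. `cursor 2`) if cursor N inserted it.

After op 1 (add_cursor(10)): buffer="fonbhxusag" (len 10), cursors c1@2 c2@4 c3@8 c4@10, authorship ..........
After op 2 (delete): buffer="fnhxua" (len 6), cursors c1@1 c2@2 c3@5 c4@6, authorship ......
After op 3 (insert('z')): buffer="fznzhxuzaz" (len 10), cursors c1@2 c2@4 c3@8 c4@10, authorship .1.2...3.4
Authorship (.=original, N=cursor N): . 1 . 2 . . . 3 . 4
Index 3: author = 2

Answer: cursor 2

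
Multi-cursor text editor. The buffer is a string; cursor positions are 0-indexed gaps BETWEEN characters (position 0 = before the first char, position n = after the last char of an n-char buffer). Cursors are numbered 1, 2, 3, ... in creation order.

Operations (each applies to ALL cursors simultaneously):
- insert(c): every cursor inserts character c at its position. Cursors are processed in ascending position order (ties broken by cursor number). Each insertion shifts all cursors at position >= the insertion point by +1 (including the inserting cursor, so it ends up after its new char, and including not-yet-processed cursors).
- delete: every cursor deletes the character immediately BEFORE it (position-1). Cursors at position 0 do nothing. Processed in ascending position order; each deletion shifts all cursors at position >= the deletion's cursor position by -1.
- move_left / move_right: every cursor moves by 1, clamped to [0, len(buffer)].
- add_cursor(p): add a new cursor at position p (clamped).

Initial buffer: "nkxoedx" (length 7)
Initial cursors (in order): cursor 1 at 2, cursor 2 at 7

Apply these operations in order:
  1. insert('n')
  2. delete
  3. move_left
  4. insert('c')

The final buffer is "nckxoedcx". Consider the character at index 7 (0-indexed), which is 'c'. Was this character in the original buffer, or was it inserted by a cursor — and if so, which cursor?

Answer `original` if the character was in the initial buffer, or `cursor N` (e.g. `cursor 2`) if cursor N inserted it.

After op 1 (insert('n')): buffer="nknxoedxn" (len 9), cursors c1@3 c2@9, authorship ..1.....2
After op 2 (delete): buffer="nkxoedx" (len 7), cursors c1@2 c2@7, authorship .......
After op 3 (move_left): buffer="nkxoedx" (len 7), cursors c1@1 c2@6, authorship .......
After op 4 (insert('c')): buffer="nckxoedcx" (len 9), cursors c1@2 c2@8, authorship .1.....2.
Authorship (.=original, N=cursor N): . 1 . . . . . 2 .
Index 7: author = 2

Answer: cursor 2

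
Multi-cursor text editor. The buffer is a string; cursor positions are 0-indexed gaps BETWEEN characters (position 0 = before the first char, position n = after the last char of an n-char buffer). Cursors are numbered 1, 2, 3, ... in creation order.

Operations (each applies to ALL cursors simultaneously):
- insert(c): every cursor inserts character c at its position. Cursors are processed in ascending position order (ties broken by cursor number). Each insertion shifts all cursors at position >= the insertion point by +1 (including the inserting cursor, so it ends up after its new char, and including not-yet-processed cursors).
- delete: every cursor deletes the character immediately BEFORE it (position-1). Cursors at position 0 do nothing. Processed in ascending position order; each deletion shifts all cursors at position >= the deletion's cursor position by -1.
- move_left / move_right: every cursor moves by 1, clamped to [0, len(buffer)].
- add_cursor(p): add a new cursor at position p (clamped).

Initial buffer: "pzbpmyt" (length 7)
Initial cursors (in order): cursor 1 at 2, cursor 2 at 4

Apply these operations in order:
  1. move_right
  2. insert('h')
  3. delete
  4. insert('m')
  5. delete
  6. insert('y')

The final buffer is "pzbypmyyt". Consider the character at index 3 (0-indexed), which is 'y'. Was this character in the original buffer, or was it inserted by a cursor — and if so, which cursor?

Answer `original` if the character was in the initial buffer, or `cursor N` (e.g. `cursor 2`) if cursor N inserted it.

After op 1 (move_right): buffer="pzbpmyt" (len 7), cursors c1@3 c2@5, authorship .......
After op 2 (insert('h')): buffer="pzbhpmhyt" (len 9), cursors c1@4 c2@7, authorship ...1..2..
After op 3 (delete): buffer="pzbpmyt" (len 7), cursors c1@3 c2@5, authorship .......
After op 4 (insert('m')): buffer="pzbmpmmyt" (len 9), cursors c1@4 c2@7, authorship ...1..2..
After op 5 (delete): buffer="pzbpmyt" (len 7), cursors c1@3 c2@5, authorship .......
After op 6 (insert('y')): buffer="pzbypmyyt" (len 9), cursors c1@4 c2@7, authorship ...1..2..
Authorship (.=original, N=cursor N): . . . 1 . . 2 . .
Index 3: author = 1

Answer: cursor 1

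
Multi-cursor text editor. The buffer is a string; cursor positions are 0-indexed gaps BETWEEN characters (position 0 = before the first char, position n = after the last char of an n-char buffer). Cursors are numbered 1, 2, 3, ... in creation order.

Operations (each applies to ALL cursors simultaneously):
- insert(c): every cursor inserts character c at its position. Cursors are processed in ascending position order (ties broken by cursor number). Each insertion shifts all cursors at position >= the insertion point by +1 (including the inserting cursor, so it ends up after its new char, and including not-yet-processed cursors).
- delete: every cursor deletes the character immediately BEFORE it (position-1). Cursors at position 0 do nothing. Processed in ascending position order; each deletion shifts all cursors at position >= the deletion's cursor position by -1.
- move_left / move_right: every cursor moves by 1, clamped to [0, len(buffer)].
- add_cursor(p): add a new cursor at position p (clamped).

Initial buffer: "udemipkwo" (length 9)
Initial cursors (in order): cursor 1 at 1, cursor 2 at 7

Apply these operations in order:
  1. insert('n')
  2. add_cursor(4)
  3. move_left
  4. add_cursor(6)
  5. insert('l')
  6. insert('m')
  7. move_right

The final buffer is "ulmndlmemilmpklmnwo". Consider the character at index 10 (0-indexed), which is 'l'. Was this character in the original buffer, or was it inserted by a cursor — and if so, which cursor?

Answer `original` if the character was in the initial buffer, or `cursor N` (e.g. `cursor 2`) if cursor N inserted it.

After op 1 (insert('n')): buffer="undemipknwo" (len 11), cursors c1@2 c2@9, authorship .1......2..
After op 2 (add_cursor(4)): buffer="undemipknwo" (len 11), cursors c1@2 c3@4 c2@9, authorship .1......2..
After op 3 (move_left): buffer="undemipknwo" (len 11), cursors c1@1 c3@3 c2@8, authorship .1......2..
After op 4 (add_cursor(6)): buffer="undemipknwo" (len 11), cursors c1@1 c3@3 c4@6 c2@8, authorship .1......2..
After op 5 (insert('l')): buffer="ulndlemilpklnwo" (len 15), cursors c1@2 c3@5 c4@9 c2@12, authorship .11.3...4..22..
After op 6 (insert('m')): buffer="ulmndlmemilmpklmnwo" (len 19), cursors c1@3 c3@7 c4@12 c2@16, authorship .111.33...44..222..
After op 7 (move_right): buffer="ulmndlmemilmpklmnwo" (len 19), cursors c1@4 c3@8 c4@13 c2@17, authorship .111.33...44..222..
Authorship (.=original, N=cursor N): . 1 1 1 . 3 3 . . . 4 4 . . 2 2 2 . .
Index 10: author = 4

Answer: cursor 4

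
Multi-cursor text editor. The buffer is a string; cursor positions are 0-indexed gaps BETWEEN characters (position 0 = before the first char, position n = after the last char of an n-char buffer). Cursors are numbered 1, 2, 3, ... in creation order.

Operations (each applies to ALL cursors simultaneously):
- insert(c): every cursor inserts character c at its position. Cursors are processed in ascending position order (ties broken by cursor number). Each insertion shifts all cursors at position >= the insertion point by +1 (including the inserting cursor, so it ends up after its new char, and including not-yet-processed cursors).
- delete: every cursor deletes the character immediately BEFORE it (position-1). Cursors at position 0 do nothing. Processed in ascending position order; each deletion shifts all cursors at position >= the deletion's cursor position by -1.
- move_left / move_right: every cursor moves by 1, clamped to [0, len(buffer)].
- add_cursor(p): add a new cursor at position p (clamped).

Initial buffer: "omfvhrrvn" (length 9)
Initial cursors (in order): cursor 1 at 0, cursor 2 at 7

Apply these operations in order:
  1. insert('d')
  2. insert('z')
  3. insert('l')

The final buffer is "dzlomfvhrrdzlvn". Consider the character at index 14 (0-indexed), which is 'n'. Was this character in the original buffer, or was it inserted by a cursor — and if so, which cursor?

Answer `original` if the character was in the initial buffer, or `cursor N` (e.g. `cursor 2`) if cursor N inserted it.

After op 1 (insert('d')): buffer="domfvhrrdvn" (len 11), cursors c1@1 c2@9, authorship 1.......2..
After op 2 (insert('z')): buffer="dzomfvhrrdzvn" (len 13), cursors c1@2 c2@11, authorship 11.......22..
After op 3 (insert('l')): buffer="dzlomfvhrrdzlvn" (len 15), cursors c1@3 c2@13, authorship 111.......222..
Authorship (.=original, N=cursor N): 1 1 1 . . . . . . . 2 2 2 . .
Index 14: author = original

Answer: original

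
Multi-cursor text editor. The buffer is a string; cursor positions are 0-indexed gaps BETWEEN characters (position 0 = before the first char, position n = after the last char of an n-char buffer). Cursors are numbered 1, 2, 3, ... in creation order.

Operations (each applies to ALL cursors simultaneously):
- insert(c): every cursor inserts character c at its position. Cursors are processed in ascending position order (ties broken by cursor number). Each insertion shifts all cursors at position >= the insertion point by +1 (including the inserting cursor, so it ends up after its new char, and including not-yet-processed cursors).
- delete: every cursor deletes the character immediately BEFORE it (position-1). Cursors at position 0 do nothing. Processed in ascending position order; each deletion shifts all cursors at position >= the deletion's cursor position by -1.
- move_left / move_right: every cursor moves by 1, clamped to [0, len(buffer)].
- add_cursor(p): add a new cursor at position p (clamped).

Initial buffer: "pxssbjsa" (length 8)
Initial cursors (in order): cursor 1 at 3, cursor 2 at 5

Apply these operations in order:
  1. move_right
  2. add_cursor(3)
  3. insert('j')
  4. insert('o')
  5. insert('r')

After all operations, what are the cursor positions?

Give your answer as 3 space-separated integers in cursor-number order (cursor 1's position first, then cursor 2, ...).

After op 1 (move_right): buffer="pxssbjsa" (len 8), cursors c1@4 c2@6, authorship ........
After op 2 (add_cursor(3)): buffer="pxssbjsa" (len 8), cursors c3@3 c1@4 c2@6, authorship ........
After op 3 (insert('j')): buffer="pxsjsjbjjsa" (len 11), cursors c3@4 c1@6 c2@9, authorship ...3.1..2..
After op 4 (insert('o')): buffer="pxsjosjobjjosa" (len 14), cursors c3@5 c1@8 c2@12, authorship ...33.11..22..
After op 5 (insert('r')): buffer="pxsjorsjorbjjorsa" (len 17), cursors c3@6 c1@10 c2@15, authorship ...333.111..222..

Answer: 10 15 6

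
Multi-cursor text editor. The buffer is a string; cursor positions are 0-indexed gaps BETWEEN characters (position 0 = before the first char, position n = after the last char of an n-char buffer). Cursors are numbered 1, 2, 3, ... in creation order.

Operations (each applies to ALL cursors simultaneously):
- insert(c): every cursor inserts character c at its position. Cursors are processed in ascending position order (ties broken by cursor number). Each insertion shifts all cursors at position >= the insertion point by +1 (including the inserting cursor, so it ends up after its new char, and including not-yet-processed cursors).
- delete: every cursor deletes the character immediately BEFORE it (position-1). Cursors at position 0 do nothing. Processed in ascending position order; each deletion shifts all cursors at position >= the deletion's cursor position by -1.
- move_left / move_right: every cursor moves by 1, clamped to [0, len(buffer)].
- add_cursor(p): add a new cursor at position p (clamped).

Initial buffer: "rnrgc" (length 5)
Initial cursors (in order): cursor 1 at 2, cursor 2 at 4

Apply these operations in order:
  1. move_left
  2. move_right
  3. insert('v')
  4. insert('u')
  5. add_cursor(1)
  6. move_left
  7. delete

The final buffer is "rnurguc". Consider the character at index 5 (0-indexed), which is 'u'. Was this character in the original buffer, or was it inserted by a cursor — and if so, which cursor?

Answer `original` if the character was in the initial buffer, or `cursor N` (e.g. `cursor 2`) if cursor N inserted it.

After op 1 (move_left): buffer="rnrgc" (len 5), cursors c1@1 c2@3, authorship .....
After op 2 (move_right): buffer="rnrgc" (len 5), cursors c1@2 c2@4, authorship .....
After op 3 (insert('v')): buffer="rnvrgvc" (len 7), cursors c1@3 c2@6, authorship ..1..2.
After op 4 (insert('u')): buffer="rnvurgvuc" (len 9), cursors c1@4 c2@8, authorship ..11..22.
After op 5 (add_cursor(1)): buffer="rnvurgvuc" (len 9), cursors c3@1 c1@4 c2@8, authorship ..11..22.
After op 6 (move_left): buffer="rnvurgvuc" (len 9), cursors c3@0 c1@3 c2@7, authorship ..11..22.
After op 7 (delete): buffer="rnurguc" (len 7), cursors c3@0 c1@2 c2@5, authorship ..1..2.
Authorship (.=original, N=cursor N): . . 1 . . 2 .
Index 5: author = 2

Answer: cursor 2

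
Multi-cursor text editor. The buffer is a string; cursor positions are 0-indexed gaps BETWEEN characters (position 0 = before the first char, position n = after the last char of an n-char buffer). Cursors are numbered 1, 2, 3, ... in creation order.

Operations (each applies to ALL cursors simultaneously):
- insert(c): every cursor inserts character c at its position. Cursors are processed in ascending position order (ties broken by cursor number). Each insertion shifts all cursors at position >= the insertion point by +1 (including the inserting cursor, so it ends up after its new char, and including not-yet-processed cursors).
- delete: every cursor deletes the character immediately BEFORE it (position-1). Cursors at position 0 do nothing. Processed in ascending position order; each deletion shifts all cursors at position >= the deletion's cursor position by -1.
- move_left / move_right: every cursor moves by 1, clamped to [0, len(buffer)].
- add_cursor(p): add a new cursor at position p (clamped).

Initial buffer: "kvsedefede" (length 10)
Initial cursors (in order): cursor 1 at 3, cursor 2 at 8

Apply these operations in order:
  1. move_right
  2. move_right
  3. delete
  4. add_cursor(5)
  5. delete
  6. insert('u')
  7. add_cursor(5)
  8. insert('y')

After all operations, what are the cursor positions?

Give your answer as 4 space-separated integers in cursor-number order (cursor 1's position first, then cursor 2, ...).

After op 1 (move_right): buffer="kvsedefede" (len 10), cursors c1@4 c2@9, authorship ..........
After op 2 (move_right): buffer="kvsedefede" (len 10), cursors c1@5 c2@10, authorship ..........
After op 3 (delete): buffer="kvseefed" (len 8), cursors c1@4 c2@8, authorship ........
After op 4 (add_cursor(5)): buffer="kvseefed" (len 8), cursors c1@4 c3@5 c2@8, authorship ........
After op 5 (delete): buffer="kvsfe" (len 5), cursors c1@3 c3@3 c2@5, authorship .....
After op 6 (insert('u')): buffer="kvsuufeu" (len 8), cursors c1@5 c3@5 c2@8, authorship ...13..2
After op 7 (add_cursor(5)): buffer="kvsuufeu" (len 8), cursors c1@5 c3@5 c4@5 c2@8, authorship ...13..2
After op 8 (insert('y')): buffer="kvsuuyyyfeuy" (len 12), cursors c1@8 c3@8 c4@8 c2@12, authorship ...13134..22

Answer: 8 12 8 8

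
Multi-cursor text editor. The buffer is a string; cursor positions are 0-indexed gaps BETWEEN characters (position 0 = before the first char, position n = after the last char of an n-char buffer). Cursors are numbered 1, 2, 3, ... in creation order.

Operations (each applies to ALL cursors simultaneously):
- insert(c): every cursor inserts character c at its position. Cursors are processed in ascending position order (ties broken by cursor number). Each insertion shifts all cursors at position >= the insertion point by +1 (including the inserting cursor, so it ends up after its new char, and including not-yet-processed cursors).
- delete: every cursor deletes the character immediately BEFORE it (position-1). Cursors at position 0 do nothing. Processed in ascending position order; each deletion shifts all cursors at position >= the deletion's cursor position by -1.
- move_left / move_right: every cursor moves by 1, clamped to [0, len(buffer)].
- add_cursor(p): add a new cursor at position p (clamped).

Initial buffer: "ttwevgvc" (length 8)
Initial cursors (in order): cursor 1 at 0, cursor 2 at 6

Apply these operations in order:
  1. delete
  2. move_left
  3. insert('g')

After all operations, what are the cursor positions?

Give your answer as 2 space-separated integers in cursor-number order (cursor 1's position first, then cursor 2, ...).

Answer: 1 6

Derivation:
After op 1 (delete): buffer="ttwevvc" (len 7), cursors c1@0 c2@5, authorship .......
After op 2 (move_left): buffer="ttwevvc" (len 7), cursors c1@0 c2@4, authorship .......
After op 3 (insert('g')): buffer="gttwegvvc" (len 9), cursors c1@1 c2@6, authorship 1....2...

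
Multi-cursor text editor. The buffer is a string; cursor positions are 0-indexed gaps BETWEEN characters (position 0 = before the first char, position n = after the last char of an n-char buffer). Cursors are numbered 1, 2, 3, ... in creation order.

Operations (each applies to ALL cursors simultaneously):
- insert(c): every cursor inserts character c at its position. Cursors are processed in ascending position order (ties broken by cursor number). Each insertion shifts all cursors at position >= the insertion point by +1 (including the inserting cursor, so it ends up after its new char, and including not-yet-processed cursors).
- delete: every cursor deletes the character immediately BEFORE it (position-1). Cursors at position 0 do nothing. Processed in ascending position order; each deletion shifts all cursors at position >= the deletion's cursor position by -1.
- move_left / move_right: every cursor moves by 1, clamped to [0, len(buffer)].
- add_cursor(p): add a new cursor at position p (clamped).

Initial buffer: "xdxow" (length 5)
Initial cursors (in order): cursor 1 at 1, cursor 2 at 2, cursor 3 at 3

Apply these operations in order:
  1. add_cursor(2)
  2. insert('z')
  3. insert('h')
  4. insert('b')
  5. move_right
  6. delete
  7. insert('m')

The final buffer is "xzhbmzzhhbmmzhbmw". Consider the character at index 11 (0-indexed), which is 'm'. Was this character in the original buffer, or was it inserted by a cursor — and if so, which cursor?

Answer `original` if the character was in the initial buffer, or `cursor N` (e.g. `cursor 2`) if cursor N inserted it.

Answer: cursor 4

Derivation:
After op 1 (add_cursor(2)): buffer="xdxow" (len 5), cursors c1@1 c2@2 c4@2 c3@3, authorship .....
After op 2 (insert('z')): buffer="xzdzzxzow" (len 9), cursors c1@2 c2@5 c4@5 c3@7, authorship .1.24.3..
After op 3 (insert('h')): buffer="xzhdzzhhxzhow" (len 13), cursors c1@3 c2@8 c4@8 c3@11, authorship .11.2424.33..
After op 4 (insert('b')): buffer="xzhbdzzhhbbxzhbow" (len 17), cursors c1@4 c2@11 c4@11 c3@15, authorship .111.242424.333..
After op 5 (move_right): buffer="xzhbdzzhhbbxzhbow" (len 17), cursors c1@5 c2@12 c4@12 c3@16, authorship .111.242424.333..
After op 6 (delete): buffer="xzhbzzhhbzhbw" (len 13), cursors c1@4 c2@9 c4@9 c3@12, authorship .11124242333.
After op 7 (insert('m')): buffer="xzhbmzzhhbmmzhbmw" (len 17), cursors c1@5 c2@12 c4@12 c3@16, authorship .111124242243333.
Authorship (.=original, N=cursor N): . 1 1 1 1 2 4 2 4 2 2 4 3 3 3 3 .
Index 11: author = 4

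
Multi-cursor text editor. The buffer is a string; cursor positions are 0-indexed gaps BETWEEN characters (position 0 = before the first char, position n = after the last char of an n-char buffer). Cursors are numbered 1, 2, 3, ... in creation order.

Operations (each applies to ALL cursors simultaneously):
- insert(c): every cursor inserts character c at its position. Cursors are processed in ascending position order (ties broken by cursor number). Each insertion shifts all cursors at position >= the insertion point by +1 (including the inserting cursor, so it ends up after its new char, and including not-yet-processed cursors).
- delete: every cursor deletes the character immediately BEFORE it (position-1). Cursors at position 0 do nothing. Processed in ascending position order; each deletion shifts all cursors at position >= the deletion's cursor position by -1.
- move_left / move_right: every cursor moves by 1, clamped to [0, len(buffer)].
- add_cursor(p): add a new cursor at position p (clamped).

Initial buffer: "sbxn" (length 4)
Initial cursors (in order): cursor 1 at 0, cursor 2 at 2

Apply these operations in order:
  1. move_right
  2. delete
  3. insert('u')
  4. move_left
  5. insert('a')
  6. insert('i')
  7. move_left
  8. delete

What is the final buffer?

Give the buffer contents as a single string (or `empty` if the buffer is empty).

After op 1 (move_right): buffer="sbxn" (len 4), cursors c1@1 c2@3, authorship ....
After op 2 (delete): buffer="bn" (len 2), cursors c1@0 c2@1, authorship ..
After op 3 (insert('u')): buffer="ubun" (len 4), cursors c1@1 c2@3, authorship 1.2.
After op 4 (move_left): buffer="ubun" (len 4), cursors c1@0 c2@2, authorship 1.2.
After op 5 (insert('a')): buffer="aubaun" (len 6), cursors c1@1 c2@4, authorship 11.22.
After op 6 (insert('i')): buffer="aiubaiun" (len 8), cursors c1@2 c2@6, authorship 111.222.
After op 7 (move_left): buffer="aiubaiun" (len 8), cursors c1@1 c2@5, authorship 111.222.
After op 8 (delete): buffer="iubiun" (len 6), cursors c1@0 c2@3, authorship 11.22.

Answer: iubiun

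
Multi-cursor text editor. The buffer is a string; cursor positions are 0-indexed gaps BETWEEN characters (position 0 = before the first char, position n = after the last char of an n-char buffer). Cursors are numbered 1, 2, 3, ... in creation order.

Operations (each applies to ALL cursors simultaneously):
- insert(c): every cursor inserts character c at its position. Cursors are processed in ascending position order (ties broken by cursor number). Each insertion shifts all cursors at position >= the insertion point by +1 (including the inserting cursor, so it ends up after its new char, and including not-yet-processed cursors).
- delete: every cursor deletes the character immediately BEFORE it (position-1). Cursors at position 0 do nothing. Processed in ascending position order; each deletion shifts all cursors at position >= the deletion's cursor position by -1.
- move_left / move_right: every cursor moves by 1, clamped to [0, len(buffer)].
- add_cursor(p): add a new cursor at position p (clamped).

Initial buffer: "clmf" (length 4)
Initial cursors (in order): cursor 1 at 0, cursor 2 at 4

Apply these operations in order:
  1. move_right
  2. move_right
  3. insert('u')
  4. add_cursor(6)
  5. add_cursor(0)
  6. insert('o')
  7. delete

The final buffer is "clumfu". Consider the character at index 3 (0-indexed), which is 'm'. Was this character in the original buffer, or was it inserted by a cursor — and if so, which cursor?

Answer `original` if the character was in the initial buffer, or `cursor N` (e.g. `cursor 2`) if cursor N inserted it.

After op 1 (move_right): buffer="clmf" (len 4), cursors c1@1 c2@4, authorship ....
After op 2 (move_right): buffer="clmf" (len 4), cursors c1@2 c2@4, authorship ....
After op 3 (insert('u')): buffer="clumfu" (len 6), cursors c1@3 c2@6, authorship ..1..2
After op 4 (add_cursor(6)): buffer="clumfu" (len 6), cursors c1@3 c2@6 c3@6, authorship ..1..2
After op 5 (add_cursor(0)): buffer="clumfu" (len 6), cursors c4@0 c1@3 c2@6 c3@6, authorship ..1..2
After op 6 (insert('o')): buffer="ocluomfuoo" (len 10), cursors c4@1 c1@5 c2@10 c3@10, authorship 4..11..223
After op 7 (delete): buffer="clumfu" (len 6), cursors c4@0 c1@3 c2@6 c3@6, authorship ..1..2
Authorship (.=original, N=cursor N): . . 1 . . 2
Index 3: author = original

Answer: original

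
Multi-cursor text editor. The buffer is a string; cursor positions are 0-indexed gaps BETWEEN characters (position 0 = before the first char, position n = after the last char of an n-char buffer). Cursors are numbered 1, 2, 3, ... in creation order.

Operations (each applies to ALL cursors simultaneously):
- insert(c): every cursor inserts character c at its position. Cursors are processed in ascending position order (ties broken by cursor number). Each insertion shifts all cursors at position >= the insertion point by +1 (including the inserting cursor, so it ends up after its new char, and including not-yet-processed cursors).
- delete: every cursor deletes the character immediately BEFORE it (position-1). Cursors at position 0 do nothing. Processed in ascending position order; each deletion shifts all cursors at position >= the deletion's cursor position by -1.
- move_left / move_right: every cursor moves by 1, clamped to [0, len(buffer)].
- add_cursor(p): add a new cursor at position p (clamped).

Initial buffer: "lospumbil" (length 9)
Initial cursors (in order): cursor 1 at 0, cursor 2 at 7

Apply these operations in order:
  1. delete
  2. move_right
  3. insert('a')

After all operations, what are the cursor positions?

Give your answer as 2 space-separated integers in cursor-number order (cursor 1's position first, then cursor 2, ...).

Answer: 2 9

Derivation:
After op 1 (delete): buffer="lospumil" (len 8), cursors c1@0 c2@6, authorship ........
After op 2 (move_right): buffer="lospumil" (len 8), cursors c1@1 c2@7, authorship ........
After op 3 (insert('a')): buffer="laospumial" (len 10), cursors c1@2 c2@9, authorship .1......2.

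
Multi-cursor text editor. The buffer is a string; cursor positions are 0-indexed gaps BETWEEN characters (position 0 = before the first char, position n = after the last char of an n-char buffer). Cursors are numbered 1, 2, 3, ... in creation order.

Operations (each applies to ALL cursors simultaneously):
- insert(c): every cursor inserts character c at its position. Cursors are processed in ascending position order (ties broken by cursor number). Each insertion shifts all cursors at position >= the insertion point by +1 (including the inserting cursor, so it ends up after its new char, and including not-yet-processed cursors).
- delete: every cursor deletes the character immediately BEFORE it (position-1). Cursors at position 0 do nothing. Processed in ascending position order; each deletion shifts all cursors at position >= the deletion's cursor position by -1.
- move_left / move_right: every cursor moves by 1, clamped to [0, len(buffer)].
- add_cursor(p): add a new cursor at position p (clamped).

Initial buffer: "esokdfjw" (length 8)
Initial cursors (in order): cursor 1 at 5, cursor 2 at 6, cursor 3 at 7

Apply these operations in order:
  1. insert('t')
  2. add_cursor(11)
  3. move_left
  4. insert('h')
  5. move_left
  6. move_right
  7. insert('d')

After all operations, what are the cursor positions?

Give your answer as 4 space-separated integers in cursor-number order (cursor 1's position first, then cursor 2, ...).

After op 1 (insert('t')): buffer="esokdtftjtw" (len 11), cursors c1@6 c2@8 c3@10, authorship .....1.2.3.
After op 2 (add_cursor(11)): buffer="esokdtftjtw" (len 11), cursors c1@6 c2@8 c3@10 c4@11, authorship .....1.2.3.
After op 3 (move_left): buffer="esokdtftjtw" (len 11), cursors c1@5 c2@7 c3@9 c4@10, authorship .....1.2.3.
After op 4 (insert('h')): buffer="esokdhtfhtjhthw" (len 15), cursors c1@6 c2@9 c3@12 c4@14, authorship .....11.22.334.
After op 5 (move_left): buffer="esokdhtfhtjhthw" (len 15), cursors c1@5 c2@8 c3@11 c4@13, authorship .....11.22.334.
After op 6 (move_right): buffer="esokdhtfhtjhthw" (len 15), cursors c1@6 c2@9 c3@12 c4@14, authorship .....11.22.334.
After op 7 (insert('d')): buffer="esokdhdtfhdtjhdthdw" (len 19), cursors c1@7 c2@11 c3@15 c4@18, authorship .....111.222.33344.

Answer: 7 11 15 18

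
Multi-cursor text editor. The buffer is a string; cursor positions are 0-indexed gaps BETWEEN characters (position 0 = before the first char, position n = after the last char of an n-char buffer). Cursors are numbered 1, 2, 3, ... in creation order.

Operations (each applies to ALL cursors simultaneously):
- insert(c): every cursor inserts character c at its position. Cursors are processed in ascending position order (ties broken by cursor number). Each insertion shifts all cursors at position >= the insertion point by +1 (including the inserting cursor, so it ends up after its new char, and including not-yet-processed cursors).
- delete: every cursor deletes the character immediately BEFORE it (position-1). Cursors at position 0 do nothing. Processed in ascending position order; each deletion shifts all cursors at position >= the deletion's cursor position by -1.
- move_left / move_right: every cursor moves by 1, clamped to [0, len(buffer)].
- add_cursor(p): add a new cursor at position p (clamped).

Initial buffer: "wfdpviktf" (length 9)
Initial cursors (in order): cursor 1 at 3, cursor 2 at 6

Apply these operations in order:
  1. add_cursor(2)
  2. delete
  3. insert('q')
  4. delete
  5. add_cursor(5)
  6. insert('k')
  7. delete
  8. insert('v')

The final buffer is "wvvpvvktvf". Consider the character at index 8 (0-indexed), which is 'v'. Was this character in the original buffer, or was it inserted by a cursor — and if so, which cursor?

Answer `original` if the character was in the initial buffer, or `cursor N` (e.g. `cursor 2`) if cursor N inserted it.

After op 1 (add_cursor(2)): buffer="wfdpviktf" (len 9), cursors c3@2 c1@3 c2@6, authorship .........
After op 2 (delete): buffer="wpvktf" (len 6), cursors c1@1 c3@1 c2@3, authorship ......
After op 3 (insert('q')): buffer="wqqpvqktf" (len 9), cursors c1@3 c3@3 c2@6, authorship .13..2...
After op 4 (delete): buffer="wpvktf" (len 6), cursors c1@1 c3@1 c2@3, authorship ......
After op 5 (add_cursor(5)): buffer="wpvktf" (len 6), cursors c1@1 c3@1 c2@3 c4@5, authorship ......
After op 6 (insert('k')): buffer="wkkpvkktkf" (len 10), cursors c1@3 c3@3 c2@6 c4@9, authorship .13..2..4.
After op 7 (delete): buffer="wpvktf" (len 6), cursors c1@1 c3@1 c2@3 c4@5, authorship ......
After op 8 (insert('v')): buffer="wvvpvvktvf" (len 10), cursors c1@3 c3@3 c2@6 c4@9, authorship .13..2..4.
Authorship (.=original, N=cursor N): . 1 3 . . 2 . . 4 .
Index 8: author = 4

Answer: cursor 4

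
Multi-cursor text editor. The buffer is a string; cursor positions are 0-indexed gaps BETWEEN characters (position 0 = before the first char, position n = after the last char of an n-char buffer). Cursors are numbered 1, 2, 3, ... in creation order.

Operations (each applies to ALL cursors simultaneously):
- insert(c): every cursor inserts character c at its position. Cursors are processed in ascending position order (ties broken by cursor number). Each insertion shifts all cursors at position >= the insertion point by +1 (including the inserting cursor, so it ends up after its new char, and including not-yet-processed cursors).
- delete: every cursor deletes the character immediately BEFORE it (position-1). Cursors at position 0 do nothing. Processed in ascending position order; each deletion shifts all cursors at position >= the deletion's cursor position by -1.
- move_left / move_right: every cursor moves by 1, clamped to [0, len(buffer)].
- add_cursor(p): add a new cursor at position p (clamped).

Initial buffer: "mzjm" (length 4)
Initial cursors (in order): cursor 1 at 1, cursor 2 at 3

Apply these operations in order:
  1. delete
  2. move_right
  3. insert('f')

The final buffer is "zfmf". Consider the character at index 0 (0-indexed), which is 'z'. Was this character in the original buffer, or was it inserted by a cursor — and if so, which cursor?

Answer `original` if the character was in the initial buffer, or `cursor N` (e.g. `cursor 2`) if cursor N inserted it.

After op 1 (delete): buffer="zm" (len 2), cursors c1@0 c2@1, authorship ..
After op 2 (move_right): buffer="zm" (len 2), cursors c1@1 c2@2, authorship ..
After op 3 (insert('f')): buffer="zfmf" (len 4), cursors c1@2 c2@4, authorship .1.2
Authorship (.=original, N=cursor N): . 1 . 2
Index 0: author = original

Answer: original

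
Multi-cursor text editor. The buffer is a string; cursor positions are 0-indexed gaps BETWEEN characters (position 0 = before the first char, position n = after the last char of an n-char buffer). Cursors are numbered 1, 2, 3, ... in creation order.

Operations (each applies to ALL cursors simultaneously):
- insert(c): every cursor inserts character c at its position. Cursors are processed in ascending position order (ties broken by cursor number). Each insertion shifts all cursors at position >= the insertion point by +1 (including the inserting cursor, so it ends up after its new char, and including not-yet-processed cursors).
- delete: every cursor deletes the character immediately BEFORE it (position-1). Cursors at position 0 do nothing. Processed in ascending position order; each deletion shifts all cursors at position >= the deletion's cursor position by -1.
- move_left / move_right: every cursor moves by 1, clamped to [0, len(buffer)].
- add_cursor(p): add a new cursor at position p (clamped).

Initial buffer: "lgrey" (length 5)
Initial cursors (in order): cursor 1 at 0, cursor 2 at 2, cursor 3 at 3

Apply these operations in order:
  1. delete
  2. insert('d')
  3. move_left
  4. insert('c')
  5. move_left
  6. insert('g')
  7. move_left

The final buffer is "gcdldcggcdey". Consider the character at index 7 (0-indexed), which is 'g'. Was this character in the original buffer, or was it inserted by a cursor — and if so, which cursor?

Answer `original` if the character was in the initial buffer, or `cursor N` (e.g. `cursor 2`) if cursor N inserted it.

After op 1 (delete): buffer="ley" (len 3), cursors c1@0 c2@1 c3@1, authorship ...
After op 2 (insert('d')): buffer="dlddey" (len 6), cursors c1@1 c2@4 c3@4, authorship 1.23..
After op 3 (move_left): buffer="dlddey" (len 6), cursors c1@0 c2@3 c3@3, authorship 1.23..
After op 4 (insert('c')): buffer="cdldccdey" (len 9), cursors c1@1 c2@6 c3@6, authorship 11.2233..
After op 5 (move_left): buffer="cdldccdey" (len 9), cursors c1@0 c2@5 c3@5, authorship 11.2233..
After op 6 (insert('g')): buffer="gcdldcggcdey" (len 12), cursors c1@1 c2@8 c3@8, authorship 111.222333..
After op 7 (move_left): buffer="gcdldcggcdey" (len 12), cursors c1@0 c2@7 c3@7, authorship 111.222333..
Authorship (.=original, N=cursor N): 1 1 1 . 2 2 2 3 3 3 . .
Index 7: author = 3

Answer: cursor 3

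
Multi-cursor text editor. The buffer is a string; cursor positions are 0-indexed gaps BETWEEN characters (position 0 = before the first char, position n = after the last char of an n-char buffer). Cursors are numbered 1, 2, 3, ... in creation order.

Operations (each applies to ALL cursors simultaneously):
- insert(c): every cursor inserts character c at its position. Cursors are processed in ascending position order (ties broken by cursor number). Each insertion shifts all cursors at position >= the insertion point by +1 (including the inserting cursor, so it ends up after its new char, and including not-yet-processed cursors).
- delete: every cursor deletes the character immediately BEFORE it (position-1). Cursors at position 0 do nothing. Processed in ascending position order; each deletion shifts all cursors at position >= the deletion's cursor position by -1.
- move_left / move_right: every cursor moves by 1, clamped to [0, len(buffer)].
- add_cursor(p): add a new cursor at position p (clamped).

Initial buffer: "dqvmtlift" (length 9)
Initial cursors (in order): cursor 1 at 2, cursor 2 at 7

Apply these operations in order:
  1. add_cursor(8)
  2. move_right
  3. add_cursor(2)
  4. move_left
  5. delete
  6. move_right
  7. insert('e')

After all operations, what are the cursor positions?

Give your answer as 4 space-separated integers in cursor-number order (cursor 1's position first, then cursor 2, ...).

After op 1 (add_cursor(8)): buffer="dqvmtlift" (len 9), cursors c1@2 c2@7 c3@8, authorship .........
After op 2 (move_right): buffer="dqvmtlift" (len 9), cursors c1@3 c2@8 c3@9, authorship .........
After op 3 (add_cursor(2)): buffer="dqvmtlift" (len 9), cursors c4@2 c1@3 c2@8 c3@9, authorship .........
After op 4 (move_left): buffer="dqvmtlift" (len 9), cursors c4@1 c1@2 c2@7 c3@8, authorship .........
After op 5 (delete): buffer="vmtlt" (len 5), cursors c1@0 c4@0 c2@4 c3@4, authorship .....
After op 6 (move_right): buffer="vmtlt" (len 5), cursors c1@1 c4@1 c2@5 c3@5, authorship .....
After op 7 (insert('e')): buffer="veemtltee" (len 9), cursors c1@3 c4@3 c2@9 c3@9, authorship .14....23

Answer: 3 9 9 3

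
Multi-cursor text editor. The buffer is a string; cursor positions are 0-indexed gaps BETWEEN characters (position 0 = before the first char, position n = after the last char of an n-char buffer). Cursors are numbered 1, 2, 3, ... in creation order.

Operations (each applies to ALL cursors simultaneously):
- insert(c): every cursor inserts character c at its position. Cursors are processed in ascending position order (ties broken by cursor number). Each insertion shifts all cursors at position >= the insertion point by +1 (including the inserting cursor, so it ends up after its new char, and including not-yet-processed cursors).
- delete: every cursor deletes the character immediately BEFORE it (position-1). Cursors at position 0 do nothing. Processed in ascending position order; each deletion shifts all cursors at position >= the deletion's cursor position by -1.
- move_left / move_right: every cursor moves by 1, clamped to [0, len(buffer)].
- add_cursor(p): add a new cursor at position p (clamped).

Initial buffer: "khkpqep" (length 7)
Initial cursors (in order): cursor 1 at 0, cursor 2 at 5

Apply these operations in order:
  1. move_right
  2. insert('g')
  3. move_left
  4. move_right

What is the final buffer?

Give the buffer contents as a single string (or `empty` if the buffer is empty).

Answer: kghkpqegp

Derivation:
After op 1 (move_right): buffer="khkpqep" (len 7), cursors c1@1 c2@6, authorship .......
After op 2 (insert('g')): buffer="kghkpqegp" (len 9), cursors c1@2 c2@8, authorship .1.....2.
After op 3 (move_left): buffer="kghkpqegp" (len 9), cursors c1@1 c2@7, authorship .1.....2.
After op 4 (move_right): buffer="kghkpqegp" (len 9), cursors c1@2 c2@8, authorship .1.....2.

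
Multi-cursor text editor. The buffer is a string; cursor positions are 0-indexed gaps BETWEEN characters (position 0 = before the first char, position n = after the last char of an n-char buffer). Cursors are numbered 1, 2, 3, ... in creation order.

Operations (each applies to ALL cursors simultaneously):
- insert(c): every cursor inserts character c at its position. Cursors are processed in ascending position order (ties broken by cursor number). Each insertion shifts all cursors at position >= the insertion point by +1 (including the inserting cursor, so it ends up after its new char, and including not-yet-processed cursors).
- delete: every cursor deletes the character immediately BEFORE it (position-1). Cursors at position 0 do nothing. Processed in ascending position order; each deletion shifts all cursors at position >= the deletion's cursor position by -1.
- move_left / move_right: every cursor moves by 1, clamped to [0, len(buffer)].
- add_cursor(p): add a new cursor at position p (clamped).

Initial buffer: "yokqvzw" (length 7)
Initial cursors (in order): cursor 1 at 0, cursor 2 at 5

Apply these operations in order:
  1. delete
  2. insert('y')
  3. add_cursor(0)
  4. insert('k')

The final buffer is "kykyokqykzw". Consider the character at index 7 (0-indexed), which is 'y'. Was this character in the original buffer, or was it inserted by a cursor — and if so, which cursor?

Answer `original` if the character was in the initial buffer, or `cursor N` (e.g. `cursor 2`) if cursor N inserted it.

Answer: cursor 2

Derivation:
After op 1 (delete): buffer="yokqzw" (len 6), cursors c1@0 c2@4, authorship ......
After op 2 (insert('y')): buffer="yyokqyzw" (len 8), cursors c1@1 c2@6, authorship 1....2..
After op 3 (add_cursor(0)): buffer="yyokqyzw" (len 8), cursors c3@0 c1@1 c2@6, authorship 1....2..
After op 4 (insert('k')): buffer="kykyokqykzw" (len 11), cursors c3@1 c1@3 c2@9, authorship 311....22..
Authorship (.=original, N=cursor N): 3 1 1 . . . . 2 2 . .
Index 7: author = 2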